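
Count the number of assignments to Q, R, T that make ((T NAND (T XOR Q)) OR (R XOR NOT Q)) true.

Satisfying assignments: (0,0,0), (0,0,1), (0,1,0), (1,0,0), (1,0,1), (1,1,0), (1,1,1)
Count: 7 out of 8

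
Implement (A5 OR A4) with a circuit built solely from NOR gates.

((A5 NOR A4) NOR (A5 NOR A4))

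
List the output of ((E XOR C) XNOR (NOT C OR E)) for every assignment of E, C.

E | C | Output
--------------
0 | 0 | 0
0 | 1 | 0
1 | 0 | 1
1 | 1 | 0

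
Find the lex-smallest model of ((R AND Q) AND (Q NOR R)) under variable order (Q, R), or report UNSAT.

UNSATISFIABLE - no assignment makes this expression true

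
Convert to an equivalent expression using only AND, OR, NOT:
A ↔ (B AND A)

(A AND (B AND A)) OR (NOT A AND NOT (B AND A))
(Biconditional = both true or both false)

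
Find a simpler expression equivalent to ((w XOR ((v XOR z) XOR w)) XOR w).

By XOR self-cancellation ((E XOR v) XOR v = E):
= ((v XOR z) XOR w)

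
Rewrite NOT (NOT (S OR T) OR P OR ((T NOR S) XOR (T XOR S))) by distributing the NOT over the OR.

(S OR T) AND NOT P AND NOT ((T NOR S) XOR (T XOR S))
De Morgan's: NOT(OR of terms) = AND of negations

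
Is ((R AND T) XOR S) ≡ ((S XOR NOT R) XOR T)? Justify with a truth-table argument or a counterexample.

No. Counterexample: with T=0, S=0, R=0, Expression 1 = 0 but Expression 2 = 1.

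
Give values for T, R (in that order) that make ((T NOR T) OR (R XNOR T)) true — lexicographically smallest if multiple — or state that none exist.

T=0, R=0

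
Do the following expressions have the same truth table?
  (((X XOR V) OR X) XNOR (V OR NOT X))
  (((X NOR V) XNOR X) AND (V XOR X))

No. Counterexample: with X=1, V=1, Expression 1 = 1 but Expression 2 = 0.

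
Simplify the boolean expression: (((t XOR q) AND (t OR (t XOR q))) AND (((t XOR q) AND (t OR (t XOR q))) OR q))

By absorption (E AND (E OR v) = E) then absorption (E AND (E OR v) = E):
= (t XOR q)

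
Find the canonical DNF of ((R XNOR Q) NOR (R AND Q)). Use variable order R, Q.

(NOT R AND Q) OR (R AND NOT Q)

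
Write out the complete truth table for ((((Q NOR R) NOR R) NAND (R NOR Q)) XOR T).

Q | R | T | Output
------------------
0 | 0 | 0 | 1
0 | 0 | 1 | 0
0 | 1 | 0 | 1
0 | 1 | 1 | 0
1 | 0 | 0 | 1
1 | 0 | 1 | 0
1 | 1 | 0 | 1
1 | 1 | 1 | 0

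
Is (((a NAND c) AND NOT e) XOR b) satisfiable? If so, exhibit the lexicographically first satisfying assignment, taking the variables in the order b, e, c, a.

b=0, e=0, c=0, a=0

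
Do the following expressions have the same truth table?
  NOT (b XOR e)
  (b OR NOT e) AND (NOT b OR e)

Yes, they are equivalent — the two output columns agree on all 4 assignments:
b | e | Expression 1 | Expression 2
-----------------------------------
0 | 0 | 1 | 1
0 | 1 | 0 | 0
1 | 0 | 0 | 0
1 | 1 | 1 | 1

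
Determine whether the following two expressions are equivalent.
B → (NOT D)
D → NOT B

Yes, Contrapositive is always equivalent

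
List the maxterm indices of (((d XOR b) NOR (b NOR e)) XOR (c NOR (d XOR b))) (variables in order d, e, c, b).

ΠM(1, 2, 3, 4, 5, 7, 8, 9, 10, 12, 13, 14) = (d OR e OR c OR NOT b) AND (d OR e OR NOT c OR b) AND (d OR e OR NOT c OR NOT b) AND (d OR NOT e OR c OR b) AND (d OR NOT e OR c OR NOT b) AND (d OR NOT e OR NOT c OR NOT b) AND (NOT d OR e OR c OR b) AND (NOT d OR e OR c OR NOT b) AND (NOT d OR e OR NOT c OR b) AND (NOT d OR NOT e OR c OR b) AND (NOT d OR NOT e OR c OR NOT b) AND (NOT d OR NOT e OR NOT c OR b)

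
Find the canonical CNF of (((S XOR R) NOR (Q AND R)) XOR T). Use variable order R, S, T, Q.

(R OR S OR NOT T OR Q) AND (R OR S OR NOT T OR NOT Q) AND (R OR NOT S OR T OR Q) AND (R OR NOT S OR T OR NOT Q) AND (NOT R OR S OR T OR Q) AND (NOT R OR S OR T OR NOT Q) AND (NOT R OR NOT S OR T OR NOT Q) AND (NOT R OR NOT S OR NOT T OR Q)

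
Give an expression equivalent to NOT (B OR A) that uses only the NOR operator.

(((B NOR A) NOR (B NOR A)) NOR ((B NOR A) NOR (B NOR A)))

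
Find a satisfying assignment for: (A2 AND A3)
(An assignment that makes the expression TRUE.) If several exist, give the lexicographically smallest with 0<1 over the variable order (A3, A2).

A3=1, A2=1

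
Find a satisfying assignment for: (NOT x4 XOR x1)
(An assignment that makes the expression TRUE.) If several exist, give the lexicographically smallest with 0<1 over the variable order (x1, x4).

x1=0, x4=0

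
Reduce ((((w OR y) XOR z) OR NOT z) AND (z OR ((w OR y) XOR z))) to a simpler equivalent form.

By distribution ((E OR v) AND (E OR NOT v) = E):
= ((w OR y) XOR z)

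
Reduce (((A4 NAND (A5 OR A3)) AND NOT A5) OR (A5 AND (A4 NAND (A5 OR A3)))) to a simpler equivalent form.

By distribution ((E AND v) OR (E AND NOT v) = E):
= (A4 NAND (A5 OR A3))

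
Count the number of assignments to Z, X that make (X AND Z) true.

Satisfying assignments: (1,1)
Count: 1 out of 4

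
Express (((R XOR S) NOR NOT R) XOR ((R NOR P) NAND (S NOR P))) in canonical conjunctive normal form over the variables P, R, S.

(P OR R OR S) AND (P OR NOT R OR NOT S) AND (NOT P OR NOT R OR NOT S)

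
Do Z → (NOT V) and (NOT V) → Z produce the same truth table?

No, Converse is not equivalent to original (counterexample: Z=0, V=0)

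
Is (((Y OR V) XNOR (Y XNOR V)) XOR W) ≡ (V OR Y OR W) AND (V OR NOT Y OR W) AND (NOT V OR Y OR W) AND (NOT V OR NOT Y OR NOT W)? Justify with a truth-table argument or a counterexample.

Yes, they are equivalent — the two output columns agree on all 8 assignments:
V | Y | W | Expression 1 | Expression 2
---------------------------------------
0 | 0 | 0 | 0 | 0
0 | 0 | 1 | 1 | 1
0 | 1 | 0 | 0 | 0
0 | 1 | 1 | 1 | 1
1 | 0 | 0 | 0 | 0
1 | 0 | 1 | 1 | 1
1 | 1 | 0 | 1 | 1
1 | 1 | 1 | 0 | 0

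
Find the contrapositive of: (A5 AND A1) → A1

Contrapositive: NOT A1 → NOT (A5 AND A1)
Note: A statement and its contrapositive are logically equivalent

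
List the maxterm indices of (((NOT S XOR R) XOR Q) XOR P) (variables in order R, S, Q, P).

ΠM(1, 2, 4, 7, 8, 11, 13, 14) = (R OR S OR Q OR NOT P) AND (R OR S OR NOT Q OR P) AND (R OR NOT S OR Q OR P) AND (R OR NOT S OR NOT Q OR NOT P) AND (NOT R OR S OR Q OR P) AND (NOT R OR S OR NOT Q OR NOT P) AND (NOT R OR NOT S OR Q OR NOT P) AND (NOT R OR NOT S OR NOT Q OR P)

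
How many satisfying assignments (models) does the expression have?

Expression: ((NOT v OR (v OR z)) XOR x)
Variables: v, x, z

Satisfying assignments: (0,0,0), (0,0,1), (1,0,0), (1,0,1)
Count: 4 out of 8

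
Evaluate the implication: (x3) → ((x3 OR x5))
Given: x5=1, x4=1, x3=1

Antecedent (x3) = 1; consequent ((x3 OR x5)) = 1.
1 → 1 = 1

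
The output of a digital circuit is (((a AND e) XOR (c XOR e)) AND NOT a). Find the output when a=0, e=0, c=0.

Substituting: (((0 AND 0) XOR (0 XOR 0)) AND NOT 0)
= 0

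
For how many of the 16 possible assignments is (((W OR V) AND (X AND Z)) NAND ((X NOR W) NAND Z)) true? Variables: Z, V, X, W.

Satisfying assignments: (0,0,0,0), (0,0,0,1), (0,0,1,0), (0,0,1,1), (0,1,0,0), (0,1,0,1), (0,1,1,0), (0,1,1,1), (1,0,0,0), (1,0,0,1), (1,0,1,0), (1,1,0,0), (1,1,0,1)
Count: 13 out of 16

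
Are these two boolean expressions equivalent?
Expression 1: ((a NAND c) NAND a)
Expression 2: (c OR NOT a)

Yes, they are equivalent — the two output columns agree on all 4 assignments:
c | a | Expression 1 | Expression 2
-----------------------------------
0 | 0 | 1 | 1
0 | 1 | 0 | 0
1 | 0 | 1 | 1
1 | 1 | 1 | 1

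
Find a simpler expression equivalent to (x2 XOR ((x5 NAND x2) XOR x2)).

By XOR self-cancellation ((E XOR v) XOR v = E):
= (x5 NAND x2)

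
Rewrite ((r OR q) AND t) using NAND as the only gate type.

((((r NAND r) NAND (q NAND q)) NAND t) NAND (((r NAND r) NAND (q NAND q)) NAND t))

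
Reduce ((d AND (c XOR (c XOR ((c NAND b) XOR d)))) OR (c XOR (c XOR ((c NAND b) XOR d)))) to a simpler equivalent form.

By absorption (E OR (E AND v) = E) then XOR self-cancellation ((E XOR v) XOR v = E):
= ((c NAND b) XOR d)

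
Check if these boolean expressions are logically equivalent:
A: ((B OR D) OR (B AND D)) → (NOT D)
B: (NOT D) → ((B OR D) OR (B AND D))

No, Converse is not equivalent to original (counterexample: B=0, D=0)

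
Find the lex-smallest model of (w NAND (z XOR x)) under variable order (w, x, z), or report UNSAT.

w=0, x=0, z=0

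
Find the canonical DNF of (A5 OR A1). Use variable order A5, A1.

(NOT A5 AND A1) OR (A5 AND NOT A1) OR (A5 AND A1)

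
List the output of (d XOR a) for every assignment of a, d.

a | d | Output
--------------
0 | 0 | 0
0 | 1 | 1
1 | 0 | 1
1 | 1 | 0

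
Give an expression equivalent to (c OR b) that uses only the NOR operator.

((c NOR b) NOR (c NOR b))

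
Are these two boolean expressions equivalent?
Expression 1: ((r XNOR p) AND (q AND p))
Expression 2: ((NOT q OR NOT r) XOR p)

No. Counterexample: with q=0, p=0, r=0, Expression 1 = 0 but Expression 2 = 1.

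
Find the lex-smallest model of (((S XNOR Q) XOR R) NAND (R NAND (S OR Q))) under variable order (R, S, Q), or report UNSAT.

R=0, S=0, Q=1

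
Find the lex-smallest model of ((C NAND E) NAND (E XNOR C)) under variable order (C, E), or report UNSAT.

C=0, E=1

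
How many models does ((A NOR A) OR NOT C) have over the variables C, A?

Satisfying assignments: (0,0), (0,1), (1,0)
Count: 3 out of 4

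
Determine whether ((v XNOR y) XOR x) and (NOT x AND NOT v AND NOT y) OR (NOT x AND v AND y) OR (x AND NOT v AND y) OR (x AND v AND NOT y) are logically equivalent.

Yes, they are equivalent — the two output columns agree on all 8 assignments:
x | v | y | Expression 1 | Expression 2
---------------------------------------
0 | 0 | 0 | 1 | 1
0 | 0 | 1 | 0 | 0
0 | 1 | 0 | 0 | 0
0 | 1 | 1 | 1 | 1
1 | 0 | 0 | 0 | 0
1 | 0 | 1 | 1 | 1
1 | 1 | 0 | 1 | 1
1 | 1 | 1 | 0 | 0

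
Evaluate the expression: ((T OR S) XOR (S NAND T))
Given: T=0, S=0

Substituting: ((0 OR 0) XOR (0 NAND 0))
= 1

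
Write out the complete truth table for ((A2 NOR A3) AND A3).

A2 | A3 | Output
----------------
0 | 0 | 0
0 | 1 | 0
1 | 0 | 0
1 | 1 | 0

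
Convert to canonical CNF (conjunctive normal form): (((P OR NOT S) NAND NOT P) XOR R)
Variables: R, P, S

(R OR P OR S) AND (NOT R OR P OR NOT S) AND (NOT R OR NOT P OR S) AND (NOT R OR NOT P OR NOT S)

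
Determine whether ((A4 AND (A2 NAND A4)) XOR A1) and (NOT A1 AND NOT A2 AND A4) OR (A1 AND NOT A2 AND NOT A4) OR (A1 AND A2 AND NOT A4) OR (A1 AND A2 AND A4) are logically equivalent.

Yes, they are equivalent — the two output columns agree on all 8 assignments:
A1 | A2 | A4 | Expression 1 | Expression 2
------------------------------------------
0 | 0 | 0 | 0 | 0
0 | 0 | 1 | 1 | 1
0 | 1 | 0 | 0 | 0
0 | 1 | 1 | 0 | 0
1 | 0 | 0 | 1 | 1
1 | 0 | 1 | 0 | 0
1 | 1 | 0 | 1 | 1
1 | 1 | 1 | 1 | 1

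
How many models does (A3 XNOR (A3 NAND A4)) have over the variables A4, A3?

Satisfying assignments: (0,1)
Count: 1 out of 4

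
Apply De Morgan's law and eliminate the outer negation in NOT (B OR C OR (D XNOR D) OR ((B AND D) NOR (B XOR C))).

NOT B AND NOT C AND NOT (D XNOR D) AND NOT ((B AND D) NOR (B XOR C))
De Morgan's: NOT(OR of terms) = AND of negations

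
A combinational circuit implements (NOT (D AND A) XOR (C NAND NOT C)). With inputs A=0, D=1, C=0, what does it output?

Substituting: (NOT (1 AND 0) XOR (0 NAND NOT 0))
= 0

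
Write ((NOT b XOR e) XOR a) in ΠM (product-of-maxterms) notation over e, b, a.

ΠM(1, 2, 4, 7) = (e OR b OR NOT a) AND (e OR NOT b OR a) AND (NOT e OR b OR a) AND (NOT e OR NOT b OR NOT a)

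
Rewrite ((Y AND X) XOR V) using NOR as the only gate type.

((((((Y NOR Y) NOR (X NOR X)) NOR V) NOR (((Y NOR Y) NOR (X NOR X)) NOR V)) NOR ((((Y NOR Y) NOR (X NOR X)) NOR V) NOR (((Y NOR Y) NOR (X NOR X)) NOR V))) NOR ((((((Y NOR Y) NOR (X NOR X)) NOR ((Y NOR Y) NOR (X NOR X))) NOR (V NOR V)) NOR ((((Y NOR Y) NOR (X NOR X)) NOR ((Y NOR Y) NOR (X NOR X))) NOR (V NOR V))) NOR (((((Y NOR Y) NOR (X NOR X)) NOR ((Y NOR Y) NOR (X NOR X))) NOR (V NOR V)) NOR ((((Y NOR Y) NOR (X NOR X)) NOR ((Y NOR Y) NOR (X NOR X))) NOR (V NOR V)))))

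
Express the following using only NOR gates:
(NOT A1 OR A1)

(((A1 NOR A1) NOR A1) NOR ((A1 NOR A1) NOR A1))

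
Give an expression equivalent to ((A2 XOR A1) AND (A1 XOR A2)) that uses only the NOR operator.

((((((A2 NOR A1) NOR (A2 NOR A1)) NOR ((A2 NOR A1) NOR (A2 NOR A1))) NOR ((((A2 NOR A2) NOR (A1 NOR A1)) NOR ((A2 NOR A2) NOR (A1 NOR A1))) NOR (((A2 NOR A2) NOR (A1 NOR A1)) NOR ((A2 NOR A2) NOR (A1 NOR A1))))) NOR ((((A2 NOR A1) NOR (A2 NOR A1)) NOR ((A2 NOR A1) NOR (A2 NOR A1))) NOR ((((A2 NOR A2) NOR (A1 NOR A1)) NOR ((A2 NOR A2) NOR (A1 NOR A1))) NOR (((A2 NOR A2) NOR (A1 NOR A1)) NOR ((A2 NOR A2) NOR (A1 NOR A1)))))) NOR (((((A1 NOR A2) NOR (A1 NOR A2)) NOR ((A1 NOR A2) NOR (A1 NOR A2))) NOR ((((A1 NOR A1) NOR (A2 NOR A2)) NOR ((A1 NOR A1) NOR (A2 NOR A2))) NOR (((A1 NOR A1) NOR (A2 NOR A2)) NOR ((A1 NOR A1) NOR (A2 NOR A2))))) NOR ((((A1 NOR A2) NOR (A1 NOR A2)) NOR ((A1 NOR A2) NOR (A1 NOR A2))) NOR ((((A1 NOR A1) NOR (A2 NOR A2)) NOR ((A1 NOR A1) NOR (A2 NOR A2))) NOR (((A1 NOR A1) NOR (A2 NOR A2)) NOR ((A1 NOR A1) NOR (A2 NOR A2)))))))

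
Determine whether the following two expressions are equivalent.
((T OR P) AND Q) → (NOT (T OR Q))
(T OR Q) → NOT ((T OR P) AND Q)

Yes, Contrapositive is always equivalent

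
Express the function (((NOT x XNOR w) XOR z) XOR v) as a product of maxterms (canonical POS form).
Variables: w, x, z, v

ΠM(0, 3, 5, 6, 9, 10, 12, 15) = (w OR x OR z OR v) AND (w OR x OR NOT z OR NOT v) AND (w OR NOT x OR z OR NOT v) AND (w OR NOT x OR NOT z OR v) AND (NOT w OR x OR z OR NOT v) AND (NOT w OR x OR NOT z OR v) AND (NOT w OR NOT x OR z OR v) AND (NOT w OR NOT x OR NOT z OR NOT v)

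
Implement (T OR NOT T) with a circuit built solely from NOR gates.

((T NOR (T NOR T)) NOR (T NOR (T NOR T)))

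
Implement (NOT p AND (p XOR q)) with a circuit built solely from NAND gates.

(((p NAND p) NAND ((p NAND (p NAND q)) NAND (q NAND (p NAND q)))) NAND ((p NAND p) NAND ((p NAND (p NAND q)) NAND (q NAND (p NAND q)))))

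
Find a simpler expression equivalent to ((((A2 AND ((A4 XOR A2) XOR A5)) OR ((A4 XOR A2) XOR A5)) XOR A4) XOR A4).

By XOR self-cancellation ((E XOR v) XOR v = E) then absorption (E OR (E AND v) = E):
= ((A4 XOR A2) XOR A5)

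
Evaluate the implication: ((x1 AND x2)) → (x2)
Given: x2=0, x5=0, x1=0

Antecedent ((x1 AND x2)) = 0; consequent (x2) = 0.
0 → 0 = 1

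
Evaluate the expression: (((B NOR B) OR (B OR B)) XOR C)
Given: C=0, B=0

Substituting: (((0 NOR 0) OR (0 OR 0)) XOR 0)
= 1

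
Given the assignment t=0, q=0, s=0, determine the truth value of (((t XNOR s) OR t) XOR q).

Substituting: (((0 XNOR 0) OR 0) XOR 0)
= 1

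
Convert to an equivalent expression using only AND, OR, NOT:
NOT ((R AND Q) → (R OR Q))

(R AND Q) AND NOT (R OR Q)
(Negated implication: NOT(A → B) = A AND NOT B)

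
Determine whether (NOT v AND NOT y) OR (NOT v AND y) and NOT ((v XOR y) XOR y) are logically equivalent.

Yes, they are equivalent — the two output columns agree on all 4 assignments:
v | y | Expression 1 | Expression 2
-----------------------------------
0 | 0 | 1 | 1
0 | 1 | 1 | 1
1 | 0 | 0 | 0
1 | 1 | 0 | 0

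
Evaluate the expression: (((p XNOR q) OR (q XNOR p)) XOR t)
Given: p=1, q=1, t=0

Substituting: (((1 XNOR 1) OR (1 XNOR 1)) XOR 0)
= 1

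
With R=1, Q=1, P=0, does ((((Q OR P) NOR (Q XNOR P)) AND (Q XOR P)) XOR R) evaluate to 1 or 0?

Substituting: ((((1 OR 0) NOR (1 XNOR 0)) AND (1 XOR 0)) XOR 1)
= 1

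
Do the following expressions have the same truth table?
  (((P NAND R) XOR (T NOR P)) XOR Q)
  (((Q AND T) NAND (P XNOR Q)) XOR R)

No. Counterexample: with Q=0, P=0, R=0, T=0, Expression 1 = 0 but Expression 2 = 1.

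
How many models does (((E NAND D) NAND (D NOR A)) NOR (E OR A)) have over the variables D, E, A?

Satisfying assignments: (0,0,0)
Count: 1 out of 8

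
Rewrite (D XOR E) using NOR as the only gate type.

((((D NOR E) NOR (D NOR E)) NOR ((D NOR E) NOR (D NOR E))) NOR ((((D NOR D) NOR (E NOR E)) NOR ((D NOR D) NOR (E NOR E))) NOR (((D NOR D) NOR (E NOR E)) NOR ((D NOR D) NOR (E NOR E)))))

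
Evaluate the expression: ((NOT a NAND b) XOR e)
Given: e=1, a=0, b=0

Substituting: ((NOT 0 NAND 0) XOR 1)
= 0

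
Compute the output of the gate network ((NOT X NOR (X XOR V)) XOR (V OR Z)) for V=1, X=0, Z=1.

Substituting: ((NOT 0 NOR (0 XOR 1)) XOR (1 OR 1))
= 1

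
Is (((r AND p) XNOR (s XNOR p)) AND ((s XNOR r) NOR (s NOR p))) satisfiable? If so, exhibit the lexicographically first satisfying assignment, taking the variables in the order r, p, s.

r=0, p=0, s=1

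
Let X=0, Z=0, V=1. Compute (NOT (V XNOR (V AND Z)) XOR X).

Substituting: (NOT (1 XNOR (1 AND 0)) XOR 0)
= 1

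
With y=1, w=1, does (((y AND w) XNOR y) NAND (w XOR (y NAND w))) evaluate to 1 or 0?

Substituting: (((1 AND 1) XNOR 1) NAND (1 XOR (1 NAND 1)))
= 0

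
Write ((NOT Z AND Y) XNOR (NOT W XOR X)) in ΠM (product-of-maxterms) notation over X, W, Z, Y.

ΠM(0, 2, 3, 5, 9, 12, 14, 15) = (X OR W OR Z OR Y) AND (X OR W OR NOT Z OR Y) AND (X OR W OR NOT Z OR NOT Y) AND (X OR NOT W OR Z OR NOT Y) AND (NOT X OR W OR Z OR NOT Y) AND (NOT X OR NOT W OR Z OR Y) AND (NOT X OR NOT W OR NOT Z OR Y) AND (NOT X OR NOT W OR NOT Z OR NOT Y)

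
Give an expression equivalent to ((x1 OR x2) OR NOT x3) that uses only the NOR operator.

((((x1 NOR x2) NOR (x1 NOR x2)) NOR (x3 NOR x3)) NOR (((x1 NOR x2) NOR (x1 NOR x2)) NOR (x3 NOR x3)))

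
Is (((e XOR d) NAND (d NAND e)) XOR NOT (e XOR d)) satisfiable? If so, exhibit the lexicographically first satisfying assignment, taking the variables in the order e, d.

UNSATISFIABLE - no assignment makes this expression true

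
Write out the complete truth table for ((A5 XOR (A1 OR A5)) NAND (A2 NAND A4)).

A5 | A2 | A4 | A1 | Output
--------------------------
0 | 0 | 0 | 0 | 1
0 | 0 | 0 | 1 | 0
0 | 0 | 1 | 0 | 1
0 | 0 | 1 | 1 | 0
0 | 1 | 0 | 0 | 1
0 | 1 | 0 | 1 | 0
0 | 1 | 1 | 0 | 1
0 | 1 | 1 | 1 | 1
1 | 0 | 0 | 0 | 1
1 | 0 | 0 | 1 | 1
1 | 0 | 1 | 0 | 1
1 | 0 | 1 | 1 | 1
1 | 1 | 0 | 0 | 1
1 | 1 | 0 | 1 | 1
1 | 1 | 1 | 0 | 1
1 | 1 | 1 | 1 | 1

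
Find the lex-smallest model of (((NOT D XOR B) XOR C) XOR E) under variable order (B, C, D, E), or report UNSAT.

B=0, C=0, D=0, E=0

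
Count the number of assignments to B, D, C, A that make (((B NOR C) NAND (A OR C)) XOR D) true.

Satisfying assignments: (0,0,0,0), (0,0,1,0), (0,0,1,1), (0,1,0,1), (1,0,0,0), (1,0,0,1), (1,0,1,0), (1,0,1,1)
Count: 8 out of 16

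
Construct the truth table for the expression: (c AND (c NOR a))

a | c | Output
--------------
0 | 0 | 0
0 | 1 | 0
1 | 0 | 0
1 | 1 | 0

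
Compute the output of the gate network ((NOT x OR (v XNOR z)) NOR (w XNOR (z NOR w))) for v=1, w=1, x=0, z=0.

Substituting: ((NOT 0 OR (1 XNOR 0)) NOR (1 XNOR (0 NOR 1)))
= 0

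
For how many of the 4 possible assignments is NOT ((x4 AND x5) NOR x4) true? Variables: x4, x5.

Satisfying assignments: (1,0), (1,1)
Count: 2 out of 4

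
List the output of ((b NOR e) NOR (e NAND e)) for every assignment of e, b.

e | b | Output
--------------
0 | 0 | 0
0 | 1 | 0
1 | 0 | 1
1 | 1 | 1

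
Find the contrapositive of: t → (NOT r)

Contrapositive: r → NOT t
Note: A statement and its contrapositive are logically equivalent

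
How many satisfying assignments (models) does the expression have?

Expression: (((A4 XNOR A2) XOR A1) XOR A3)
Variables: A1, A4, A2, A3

Satisfying assignments: (0,0,0,0), (0,0,1,1), (0,1,0,1), (0,1,1,0), (1,0,0,1), (1,0,1,0), (1,1,0,0), (1,1,1,1)
Count: 8 out of 16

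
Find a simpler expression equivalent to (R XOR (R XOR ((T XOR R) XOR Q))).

By XOR self-cancellation ((E XOR v) XOR v = E):
= ((T XOR R) XOR Q)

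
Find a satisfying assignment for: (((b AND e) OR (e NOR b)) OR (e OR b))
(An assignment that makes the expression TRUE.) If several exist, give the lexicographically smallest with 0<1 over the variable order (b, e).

b=0, e=0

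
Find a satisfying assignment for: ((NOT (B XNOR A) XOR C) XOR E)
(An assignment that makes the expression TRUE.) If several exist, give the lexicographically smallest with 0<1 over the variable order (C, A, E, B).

C=0, A=0, E=0, B=1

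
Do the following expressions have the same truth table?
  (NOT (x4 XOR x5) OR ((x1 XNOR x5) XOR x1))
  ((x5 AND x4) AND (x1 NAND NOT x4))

No. Counterexample: with x4=0, x5=0, x1=0, Expression 1 = 1 but Expression 2 = 0.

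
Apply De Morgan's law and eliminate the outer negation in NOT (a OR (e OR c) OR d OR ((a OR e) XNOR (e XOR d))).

NOT a AND NOT (e OR c) AND NOT d AND NOT ((a OR e) XNOR (e XOR d))
De Morgan's: NOT(OR of terms) = AND of negations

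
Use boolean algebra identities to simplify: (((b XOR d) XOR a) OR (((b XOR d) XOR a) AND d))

By absorption (E OR (E AND v) = E):
= ((b XOR d) XOR a)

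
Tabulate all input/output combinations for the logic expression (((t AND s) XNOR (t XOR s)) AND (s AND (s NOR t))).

t | s | Output
--------------
0 | 0 | 0
0 | 1 | 0
1 | 0 | 0
1 | 1 | 0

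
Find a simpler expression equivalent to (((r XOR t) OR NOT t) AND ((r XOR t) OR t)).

By distribution ((E OR v) AND (E OR NOT v) = E):
= (r XOR t)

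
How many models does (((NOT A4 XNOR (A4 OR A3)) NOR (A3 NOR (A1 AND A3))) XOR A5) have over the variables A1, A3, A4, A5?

Satisfying assignments: (0,0,0,1), (0,0,1,1), (0,1,0,1), (0,1,1,0), (1,0,0,1), (1,0,1,1), (1,1,0,1), (1,1,1,0)
Count: 8 out of 16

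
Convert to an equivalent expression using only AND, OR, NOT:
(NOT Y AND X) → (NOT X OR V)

NOT (NOT Y AND X) OR (NOT X OR V)
(Implication elimination: A → B = NOT A OR B)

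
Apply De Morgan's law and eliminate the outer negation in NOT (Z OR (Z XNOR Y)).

NOT Z AND NOT (Z XNOR Y)
De Morgan's: NOT(OR of terms) = AND of negations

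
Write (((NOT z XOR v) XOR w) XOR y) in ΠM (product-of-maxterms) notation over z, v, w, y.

ΠM(1, 2, 4, 7, 8, 11, 13, 14) = (z OR v OR w OR NOT y) AND (z OR v OR NOT w OR y) AND (z OR NOT v OR w OR y) AND (z OR NOT v OR NOT w OR NOT y) AND (NOT z OR v OR w OR y) AND (NOT z OR v OR NOT w OR NOT y) AND (NOT z OR NOT v OR w OR NOT y) AND (NOT z OR NOT v OR NOT w OR y)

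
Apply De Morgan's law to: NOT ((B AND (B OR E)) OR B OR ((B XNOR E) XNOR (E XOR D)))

NOT (B AND (B OR E)) AND NOT B AND NOT ((B XNOR E) XNOR (E XOR D))
De Morgan's: NOT(OR of terms) = AND of negations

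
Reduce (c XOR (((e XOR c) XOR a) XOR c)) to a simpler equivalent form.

By XOR self-cancellation ((E XOR v) XOR v = E):
= ((e XOR c) XOR a)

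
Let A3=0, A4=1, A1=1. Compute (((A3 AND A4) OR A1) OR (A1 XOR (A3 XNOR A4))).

Substituting: (((0 AND 1) OR 1) OR (1 XOR (0 XNOR 1)))
= 1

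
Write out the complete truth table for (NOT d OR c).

c | d | Output
--------------
0 | 0 | 1
0 | 1 | 0
1 | 0 | 1
1 | 1 | 1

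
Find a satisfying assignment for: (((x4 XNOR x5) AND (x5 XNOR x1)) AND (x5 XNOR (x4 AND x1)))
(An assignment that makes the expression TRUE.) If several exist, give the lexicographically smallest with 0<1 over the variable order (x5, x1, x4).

x5=0, x1=0, x4=0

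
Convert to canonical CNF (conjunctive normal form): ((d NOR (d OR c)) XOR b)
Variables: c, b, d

(c OR b OR NOT d) AND (c OR NOT b OR d) AND (NOT c OR b OR d) AND (NOT c OR b OR NOT d)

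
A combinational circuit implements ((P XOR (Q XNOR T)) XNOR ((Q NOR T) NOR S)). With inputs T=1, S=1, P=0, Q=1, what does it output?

Substituting: ((0 XOR (1 XNOR 1)) XNOR ((1 NOR 1) NOR 1))
= 0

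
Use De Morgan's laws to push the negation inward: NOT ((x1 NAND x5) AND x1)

NOT (x1 NAND x5) OR NOT x1
De Morgan's: NOT(AND of terms) = OR of negations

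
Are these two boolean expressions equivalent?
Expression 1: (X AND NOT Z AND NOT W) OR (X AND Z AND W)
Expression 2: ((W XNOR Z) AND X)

Yes, they are equivalent — the two output columns agree on all 8 assignments:
X | Z | W | Expression 1 | Expression 2
---------------------------------------
0 | 0 | 0 | 0 | 0
0 | 0 | 1 | 0 | 0
0 | 1 | 0 | 0 | 0
0 | 1 | 1 | 0 | 0
1 | 0 | 0 | 1 | 1
1 | 0 | 1 | 0 | 0
1 | 1 | 0 | 0 | 0
1 | 1 | 1 | 1 | 1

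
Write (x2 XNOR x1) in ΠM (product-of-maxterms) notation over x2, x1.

ΠM(1, 2) = (x2 OR NOT x1) AND (NOT x2 OR x1)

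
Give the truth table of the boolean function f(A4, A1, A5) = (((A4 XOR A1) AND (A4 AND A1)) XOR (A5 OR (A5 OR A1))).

A4 | A1 | A5 | Output
---------------------
0 | 0 | 0 | 0
0 | 0 | 1 | 1
0 | 1 | 0 | 1
0 | 1 | 1 | 1
1 | 0 | 0 | 0
1 | 0 | 1 | 1
1 | 1 | 0 | 1
1 | 1 | 1 | 1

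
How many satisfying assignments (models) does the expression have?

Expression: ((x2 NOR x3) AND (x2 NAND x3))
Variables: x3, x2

Satisfying assignments: (0,0)
Count: 1 out of 4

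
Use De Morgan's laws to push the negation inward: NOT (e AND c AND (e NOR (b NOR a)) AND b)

NOT e OR NOT c OR NOT (e NOR (b NOR a)) OR NOT b
De Morgan's: NOT(AND of terms) = OR of negations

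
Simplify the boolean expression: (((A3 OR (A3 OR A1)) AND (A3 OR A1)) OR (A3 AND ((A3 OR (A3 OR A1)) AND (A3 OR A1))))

By absorption (E OR (E AND v) = E) then absorption (E AND (E OR v) = E):
= (A3 OR A1)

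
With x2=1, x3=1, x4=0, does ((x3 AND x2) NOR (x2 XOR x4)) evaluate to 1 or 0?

Substituting: ((1 AND 1) NOR (1 XOR 0))
= 0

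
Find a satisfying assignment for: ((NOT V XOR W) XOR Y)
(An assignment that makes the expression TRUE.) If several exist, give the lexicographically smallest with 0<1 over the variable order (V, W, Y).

V=0, W=0, Y=0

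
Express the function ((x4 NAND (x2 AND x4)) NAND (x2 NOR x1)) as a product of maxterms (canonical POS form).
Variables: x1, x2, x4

ΠM(0, 1) = (x1 OR x2 OR x4) AND (x1 OR x2 OR NOT x4)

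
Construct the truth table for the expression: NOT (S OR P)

S | P | Output
--------------
0 | 0 | 1
0 | 1 | 0
1 | 0 | 0
1 | 1 | 0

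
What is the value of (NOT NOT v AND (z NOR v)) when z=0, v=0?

Substituting: (NOT NOT 0 AND (0 NOR 0))
= 0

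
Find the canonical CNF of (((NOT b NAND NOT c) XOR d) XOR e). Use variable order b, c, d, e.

(b OR c OR d OR e) AND (b OR c OR NOT d OR NOT e) AND (b OR NOT c OR d OR NOT e) AND (b OR NOT c OR NOT d OR e) AND (NOT b OR c OR d OR NOT e) AND (NOT b OR c OR NOT d OR e) AND (NOT b OR NOT c OR d OR NOT e) AND (NOT b OR NOT c OR NOT d OR e)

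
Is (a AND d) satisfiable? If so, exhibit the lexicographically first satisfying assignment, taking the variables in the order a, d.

a=1, d=1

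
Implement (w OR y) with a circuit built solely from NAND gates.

((w NAND w) NAND (y NAND y))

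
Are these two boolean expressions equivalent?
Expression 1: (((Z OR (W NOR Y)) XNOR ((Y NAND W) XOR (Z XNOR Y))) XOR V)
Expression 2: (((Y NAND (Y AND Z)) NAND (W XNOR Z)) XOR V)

No. Counterexample: with Z=1, W=0, Y=1, V=0, Expression 1 = 0 but Expression 2 = 1.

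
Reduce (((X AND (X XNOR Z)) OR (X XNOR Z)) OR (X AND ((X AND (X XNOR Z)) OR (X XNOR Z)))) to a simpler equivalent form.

By absorption (E OR (E AND v) = E) then absorption (E OR (E AND v) = E):
= (X XNOR Z)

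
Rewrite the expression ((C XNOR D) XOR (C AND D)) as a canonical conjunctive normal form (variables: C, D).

(C OR NOT D) AND (NOT C OR D) AND (NOT C OR NOT D)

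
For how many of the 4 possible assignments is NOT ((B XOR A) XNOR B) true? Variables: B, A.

Satisfying assignments: (0,1), (1,1)
Count: 2 out of 4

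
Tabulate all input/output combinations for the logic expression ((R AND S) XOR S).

S | R | Output
--------------
0 | 0 | 0
0 | 1 | 0
1 | 0 | 1
1 | 1 | 0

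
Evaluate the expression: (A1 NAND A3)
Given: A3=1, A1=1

Substituting: (1 NAND 1)
= 0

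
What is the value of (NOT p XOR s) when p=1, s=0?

Substituting: (NOT 1 XOR 0)
= 0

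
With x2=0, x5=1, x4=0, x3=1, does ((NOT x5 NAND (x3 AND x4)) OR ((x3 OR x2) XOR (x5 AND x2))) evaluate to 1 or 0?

Substituting: ((NOT 1 NAND (1 AND 0)) OR ((1 OR 0) XOR (1 AND 0)))
= 1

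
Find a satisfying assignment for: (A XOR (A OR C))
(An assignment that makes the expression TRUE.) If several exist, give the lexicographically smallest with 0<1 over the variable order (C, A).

C=1, A=0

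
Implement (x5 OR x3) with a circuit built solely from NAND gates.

((x5 NAND x5) NAND (x3 NAND x3))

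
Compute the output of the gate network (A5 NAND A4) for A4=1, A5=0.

Substituting: (0 NAND 1)
= 1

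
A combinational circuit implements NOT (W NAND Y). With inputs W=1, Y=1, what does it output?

Substituting: NOT (1 NAND 1)
= 1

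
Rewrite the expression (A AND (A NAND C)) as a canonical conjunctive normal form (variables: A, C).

(A OR C) AND (A OR NOT C) AND (NOT A OR NOT C)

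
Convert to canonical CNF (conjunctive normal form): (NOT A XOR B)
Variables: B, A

(B OR NOT A) AND (NOT B OR A)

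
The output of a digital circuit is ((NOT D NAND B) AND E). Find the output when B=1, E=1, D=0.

Substituting: ((NOT 0 NAND 1) AND 1)
= 0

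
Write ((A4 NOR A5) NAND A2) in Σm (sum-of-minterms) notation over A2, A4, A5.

Σm(0, 1, 2, 3, 5, 6, 7) = (NOT A2 AND NOT A4 AND NOT A5) OR (NOT A2 AND NOT A4 AND A5) OR (NOT A2 AND A4 AND NOT A5) OR (NOT A2 AND A4 AND A5) OR (A2 AND NOT A4 AND A5) OR (A2 AND A4 AND NOT A5) OR (A2 AND A4 AND A5)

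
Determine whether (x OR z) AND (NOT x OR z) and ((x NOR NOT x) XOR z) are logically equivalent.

Yes, they are equivalent — the two output columns agree on all 4 assignments:
x | z | Expression 1 | Expression 2
-----------------------------------
0 | 0 | 0 | 0
0 | 1 | 1 | 1
1 | 0 | 0 | 0
1 | 1 | 1 | 1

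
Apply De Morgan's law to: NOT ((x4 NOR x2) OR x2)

NOT (x4 NOR x2) AND NOT x2
De Morgan's: NOT(OR of terms) = AND of negations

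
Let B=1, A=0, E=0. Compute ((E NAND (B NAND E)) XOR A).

Substituting: ((0 NAND (1 NAND 0)) XOR 0)
= 1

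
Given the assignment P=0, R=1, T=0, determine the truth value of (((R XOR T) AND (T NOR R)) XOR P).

Substituting: (((1 XOR 0) AND (0 NOR 1)) XOR 0)
= 0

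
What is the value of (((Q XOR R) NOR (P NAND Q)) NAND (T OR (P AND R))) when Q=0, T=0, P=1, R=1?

Substituting: (((0 XOR 1) NOR (1 NAND 0)) NAND (0 OR (1 AND 1)))
= 1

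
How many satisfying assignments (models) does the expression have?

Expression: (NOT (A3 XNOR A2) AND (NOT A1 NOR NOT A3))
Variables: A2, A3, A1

Satisfying assignments: (0,1,1)
Count: 1 out of 8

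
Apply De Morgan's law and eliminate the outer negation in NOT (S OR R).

NOT S AND NOT R
De Morgan's: NOT(OR of terms) = AND of negations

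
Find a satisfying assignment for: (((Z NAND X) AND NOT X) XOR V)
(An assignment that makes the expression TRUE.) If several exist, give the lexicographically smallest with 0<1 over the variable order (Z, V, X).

Z=0, V=0, X=0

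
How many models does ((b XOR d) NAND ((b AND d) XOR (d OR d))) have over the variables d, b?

Satisfying assignments: (0,0), (0,1), (1,1)
Count: 3 out of 4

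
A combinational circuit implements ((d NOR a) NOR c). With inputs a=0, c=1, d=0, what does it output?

Substituting: ((0 NOR 0) NOR 1)
= 0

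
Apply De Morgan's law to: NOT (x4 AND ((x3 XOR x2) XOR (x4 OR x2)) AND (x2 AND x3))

NOT x4 OR NOT ((x3 XOR x2) XOR (x4 OR x2)) OR NOT (x2 AND x3)
De Morgan's: NOT(AND of terms) = OR of negations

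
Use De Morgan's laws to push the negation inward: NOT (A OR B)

NOT A AND NOT B
De Morgan's: NOT(OR of terms) = AND of negations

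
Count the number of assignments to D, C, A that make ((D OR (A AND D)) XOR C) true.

Satisfying assignments: (0,1,0), (0,1,1), (1,0,0), (1,0,1)
Count: 4 out of 8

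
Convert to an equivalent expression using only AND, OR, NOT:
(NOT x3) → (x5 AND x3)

x3 OR (x5 AND x3)
(Implication elimination: A → B = NOT A OR B)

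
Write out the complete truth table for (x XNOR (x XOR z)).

z | x | Output
--------------
0 | 0 | 1
0 | 1 | 1
1 | 0 | 0
1 | 1 | 0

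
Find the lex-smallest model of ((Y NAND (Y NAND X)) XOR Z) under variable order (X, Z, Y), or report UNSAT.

X=0, Z=0, Y=0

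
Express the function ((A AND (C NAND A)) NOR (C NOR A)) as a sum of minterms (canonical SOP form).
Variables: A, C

Σm(1, 3) = (NOT A AND C) OR (A AND C)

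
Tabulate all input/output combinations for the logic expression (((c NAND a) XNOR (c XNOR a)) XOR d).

d | a | c | Output
------------------
0 | 0 | 0 | 1
0 | 0 | 1 | 0
0 | 1 | 0 | 0
0 | 1 | 1 | 0
1 | 0 | 0 | 0
1 | 0 | 1 | 1
1 | 1 | 0 | 1
1 | 1 | 1 | 1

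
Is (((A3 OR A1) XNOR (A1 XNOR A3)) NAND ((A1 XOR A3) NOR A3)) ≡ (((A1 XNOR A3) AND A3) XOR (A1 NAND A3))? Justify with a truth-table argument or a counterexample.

Yes, they are equivalent — the two output columns agree on all 4 assignments:
A1 | A3 | Expression 1 | Expression 2
-------------------------------------
0 | 0 | 1 | 1
0 | 1 | 1 | 1
1 | 0 | 1 | 1
1 | 1 | 1 | 1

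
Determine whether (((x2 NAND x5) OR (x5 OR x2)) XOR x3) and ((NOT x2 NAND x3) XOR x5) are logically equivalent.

No. Counterexample: with x2=0, x5=1, x3=0, Expression 1 = 1 but Expression 2 = 0.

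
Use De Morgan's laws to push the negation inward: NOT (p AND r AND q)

NOT p OR NOT r OR NOT q
De Morgan's: NOT(AND of terms) = OR of negations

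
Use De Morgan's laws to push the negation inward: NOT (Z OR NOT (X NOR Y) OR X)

NOT Z AND (X NOR Y) AND NOT X
De Morgan's: NOT(OR of terms) = AND of negations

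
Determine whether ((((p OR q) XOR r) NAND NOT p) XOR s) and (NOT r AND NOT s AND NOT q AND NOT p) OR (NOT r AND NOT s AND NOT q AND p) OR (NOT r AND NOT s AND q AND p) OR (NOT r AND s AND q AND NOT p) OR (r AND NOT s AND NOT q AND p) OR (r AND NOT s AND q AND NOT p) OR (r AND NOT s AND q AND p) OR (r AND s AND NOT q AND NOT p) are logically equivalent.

Yes, they are equivalent — the two output columns agree on all 16 assignments:
r | s | q | p | Expression 1 | Expression 2
-------------------------------------------
0 | 0 | 0 | 0 | 1 | 1
0 | 0 | 0 | 1 | 1 | 1
0 | 0 | 1 | 0 | 0 | 0
0 | 0 | 1 | 1 | 1 | 1
0 | 1 | 0 | 0 | 0 | 0
0 | 1 | 0 | 1 | 0 | 0
0 | 1 | 1 | 0 | 1 | 1
0 | 1 | 1 | 1 | 0 | 0
1 | 0 | 0 | 0 | 0 | 0
1 | 0 | 0 | 1 | 1 | 1
1 | 0 | 1 | 0 | 1 | 1
1 | 0 | 1 | 1 | 1 | 1
1 | 1 | 0 | 0 | 1 | 1
1 | 1 | 0 | 1 | 0 | 0
1 | 1 | 1 | 0 | 0 | 0
1 | 1 | 1 | 1 | 0 | 0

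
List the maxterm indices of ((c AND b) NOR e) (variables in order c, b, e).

ΠM(1, 3, 5, 6, 7) = (c OR b OR NOT e) AND (c OR NOT b OR NOT e) AND (NOT c OR b OR NOT e) AND (NOT c OR NOT b OR e) AND (NOT c OR NOT b OR NOT e)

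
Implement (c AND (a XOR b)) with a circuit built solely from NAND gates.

((c NAND ((a NAND (a NAND b)) NAND (b NAND (a NAND b)))) NAND (c NAND ((a NAND (a NAND b)) NAND (b NAND (a NAND b)))))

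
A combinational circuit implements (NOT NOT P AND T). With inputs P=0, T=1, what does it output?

Substituting: (NOT NOT 0 AND 1)
= 0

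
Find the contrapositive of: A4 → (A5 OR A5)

Contrapositive: NOT (A5 OR A5) → NOT A4
Note: A statement and its contrapositive are logically equivalent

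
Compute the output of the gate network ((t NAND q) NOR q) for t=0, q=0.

Substituting: ((0 NAND 0) NOR 0)
= 0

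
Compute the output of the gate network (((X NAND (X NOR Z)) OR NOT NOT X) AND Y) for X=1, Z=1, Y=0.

Substituting: (((1 NAND (1 NOR 1)) OR NOT NOT 1) AND 0)
= 0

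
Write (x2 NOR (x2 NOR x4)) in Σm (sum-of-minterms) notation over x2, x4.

Σm(1) = (NOT x2 AND x4)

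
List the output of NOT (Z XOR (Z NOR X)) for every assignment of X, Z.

X | Z | Output
--------------
0 | 0 | 0
0 | 1 | 0
1 | 0 | 1
1 | 1 | 0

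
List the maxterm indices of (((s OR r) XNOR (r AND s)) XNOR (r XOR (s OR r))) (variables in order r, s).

ΠM(0, 1, 3) = (r OR s) AND (r OR NOT s) AND (NOT r OR NOT s)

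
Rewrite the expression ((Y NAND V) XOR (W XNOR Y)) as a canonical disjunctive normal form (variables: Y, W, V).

(NOT Y AND W AND NOT V) OR (NOT Y AND W AND V) OR (Y AND NOT W AND NOT V) OR (Y AND W AND V)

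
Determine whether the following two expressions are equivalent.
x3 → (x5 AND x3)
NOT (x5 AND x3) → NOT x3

Yes, Contrapositive is always equivalent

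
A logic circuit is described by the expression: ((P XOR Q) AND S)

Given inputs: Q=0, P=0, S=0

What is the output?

Substituting: ((0 XOR 0) AND 0)
= 0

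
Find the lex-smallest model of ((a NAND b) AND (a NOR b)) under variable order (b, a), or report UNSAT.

b=0, a=0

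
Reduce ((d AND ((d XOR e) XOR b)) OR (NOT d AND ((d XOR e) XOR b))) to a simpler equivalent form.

By distribution ((E AND v) OR (E AND NOT v) = E):
= ((d XOR e) XOR b)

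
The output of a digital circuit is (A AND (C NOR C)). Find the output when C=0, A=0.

Substituting: (0 AND (0 NOR 0))
= 0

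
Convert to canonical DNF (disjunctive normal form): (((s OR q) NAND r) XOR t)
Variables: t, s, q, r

(NOT t AND NOT s AND NOT q AND NOT r) OR (NOT t AND NOT s AND NOT q AND r) OR (NOT t AND NOT s AND q AND NOT r) OR (NOT t AND s AND NOT q AND NOT r) OR (NOT t AND s AND q AND NOT r) OR (t AND NOT s AND q AND r) OR (t AND s AND NOT q AND r) OR (t AND s AND q AND r)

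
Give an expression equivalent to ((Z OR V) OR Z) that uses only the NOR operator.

((((Z NOR V) NOR (Z NOR V)) NOR Z) NOR (((Z NOR V) NOR (Z NOR V)) NOR Z))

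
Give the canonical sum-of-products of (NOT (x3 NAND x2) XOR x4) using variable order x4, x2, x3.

Σm(3, 4, 5, 6) = (NOT x4 AND x2 AND x3) OR (x4 AND NOT x2 AND NOT x3) OR (x4 AND NOT x2 AND x3) OR (x4 AND x2 AND NOT x3)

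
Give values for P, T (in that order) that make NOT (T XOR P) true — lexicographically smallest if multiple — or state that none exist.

P=0, T=0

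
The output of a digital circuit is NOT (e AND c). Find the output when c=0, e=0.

Substituting: NOT (0 AND 0)
= 1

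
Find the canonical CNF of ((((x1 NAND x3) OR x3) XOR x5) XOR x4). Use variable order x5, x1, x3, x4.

(x5 OR x1 OR x3 OR NOT x4) AND (x5 OR x1 OR NOT x3 OR NOT x4) AND (x5 OR NOT x1 OR x3 OR NOT x4) AND (x5 OR NOT x1 OR NOT x3 OR NOT x4) AND (NOT x5 OR x1 OR x3 OR x4) AND (NOT x5 OR x1 OR NOT x3 OR x4) AND (NOT x5 OR NOT x1 OR x3 OR x4) AND (NOT x5 OR NOT x1 OR NOT x3 OR x4)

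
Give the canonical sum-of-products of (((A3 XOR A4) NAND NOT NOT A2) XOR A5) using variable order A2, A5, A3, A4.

Σm(0, 1, 2, 3, 8, 11, 13, 14) = (NOT A2 AND NOT A5 AND NOT A3 AND NOT A4) OR (NOT A2 AND NOT A5 AND NOT A3 AND A4) OR (NOT A2 AND NOT A5 AND A3 AND NOT A4) OR (NOT A2 AND NOT A5 AND A3 AND A4) OR (A2 AND NOT A5 AND NOT A3 AND NOT A4) OR (A2 AND NOT A5 AND A3 AND A4) OR (A2 AND A5 AND NOT A3 AND A4) OR (A2 AND A5 AND A3 AND NOT A4)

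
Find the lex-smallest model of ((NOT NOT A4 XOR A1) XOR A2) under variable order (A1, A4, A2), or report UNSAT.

A1=0, A4=0, A2=1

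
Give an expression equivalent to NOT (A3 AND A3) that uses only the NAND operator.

(((A3 NAND A3) NAND (A3 NAND A3)) NAND ((A3 NAND A3) NAND (A3 NAND A3)))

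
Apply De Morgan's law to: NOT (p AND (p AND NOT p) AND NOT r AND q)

NOT p OR NOT (p AND NOT p) OR r OR NOT q
De Morgan's: NOT(AND of terms) = OR of negations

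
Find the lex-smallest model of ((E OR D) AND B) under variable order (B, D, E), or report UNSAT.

B=1, D=0, E=1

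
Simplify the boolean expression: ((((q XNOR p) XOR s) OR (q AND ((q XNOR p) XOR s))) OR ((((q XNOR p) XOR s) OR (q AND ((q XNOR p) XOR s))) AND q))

By absorption (E OR (E AND v) = E) then absorption (E OR (E AND v) = E):
= ((q XNOR p) XOR s)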